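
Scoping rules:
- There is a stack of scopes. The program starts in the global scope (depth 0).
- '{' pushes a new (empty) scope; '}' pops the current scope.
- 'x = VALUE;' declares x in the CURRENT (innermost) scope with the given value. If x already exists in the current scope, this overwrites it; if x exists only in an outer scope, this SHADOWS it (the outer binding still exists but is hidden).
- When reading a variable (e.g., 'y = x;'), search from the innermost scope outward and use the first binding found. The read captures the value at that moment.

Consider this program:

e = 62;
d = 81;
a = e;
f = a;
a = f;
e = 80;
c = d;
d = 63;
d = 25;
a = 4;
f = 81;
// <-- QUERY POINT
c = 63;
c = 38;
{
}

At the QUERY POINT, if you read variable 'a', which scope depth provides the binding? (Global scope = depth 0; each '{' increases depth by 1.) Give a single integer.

Step 1: declare e=62 at depth 0
Step 2: declare d=81 at depth 0
Step 3: declare a=(read e)=62 at depth 0
Step 4: declare f=(read a)=62 at depth 0
Step 5: declare a=(read f)=62 at depth 0
Step 6: declare e=80 at depth 0
Step 7: declare c=(read d)=81 at depth 0
Step 8: declare d=63 at depth 0
Step 9: declare d=25 at depth 0
Step 10: declare a=4 at depth 0
Step 11: declare f=81 at depth 0
Visible at query point: a=4 c=81 d=25 e=80 f=81

Answer: 0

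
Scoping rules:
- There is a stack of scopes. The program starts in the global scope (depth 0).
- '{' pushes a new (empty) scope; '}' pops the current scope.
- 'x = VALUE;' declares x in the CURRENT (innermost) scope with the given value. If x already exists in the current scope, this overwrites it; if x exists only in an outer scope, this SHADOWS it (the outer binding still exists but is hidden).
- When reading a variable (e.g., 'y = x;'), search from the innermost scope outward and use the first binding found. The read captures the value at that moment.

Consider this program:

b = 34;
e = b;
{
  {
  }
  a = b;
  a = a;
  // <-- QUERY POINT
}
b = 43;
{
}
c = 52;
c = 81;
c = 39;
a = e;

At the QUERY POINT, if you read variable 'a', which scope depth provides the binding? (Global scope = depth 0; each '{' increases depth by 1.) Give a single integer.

Answer: 1

Derivation:
Step 1: declare b=34 at depth 0
Step 2: declare e=(read b)=34 at depth 0
Step 3: enter scope (depth=1)
Step 4: enter scope (depth=2)
Step 5: exit scope (depth=1)
Step 6: declare a=(read b)=34 at depth 1
Step 7: declare a=(read a)=34 at depth 1
Visible at query point: a=34 b=34 e=34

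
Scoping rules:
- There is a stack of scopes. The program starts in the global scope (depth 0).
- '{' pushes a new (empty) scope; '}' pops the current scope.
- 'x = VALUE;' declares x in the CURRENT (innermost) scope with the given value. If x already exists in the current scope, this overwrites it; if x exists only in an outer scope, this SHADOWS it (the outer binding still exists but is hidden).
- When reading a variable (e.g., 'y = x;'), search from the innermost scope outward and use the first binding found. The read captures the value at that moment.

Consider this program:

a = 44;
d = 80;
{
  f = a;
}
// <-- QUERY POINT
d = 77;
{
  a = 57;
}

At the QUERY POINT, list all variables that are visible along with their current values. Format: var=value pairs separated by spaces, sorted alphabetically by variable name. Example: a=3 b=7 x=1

Step 1: declare a=44 at depth 0
Step 2: declare d=80 at depth 0
Step 3: enter scope (depth=1)
Step 4: declare f=(read a)=44 at depth 1
Step 5: exit scope (depth=0)
Visible at query point: a=44 d=80

Answer: a=44 d=80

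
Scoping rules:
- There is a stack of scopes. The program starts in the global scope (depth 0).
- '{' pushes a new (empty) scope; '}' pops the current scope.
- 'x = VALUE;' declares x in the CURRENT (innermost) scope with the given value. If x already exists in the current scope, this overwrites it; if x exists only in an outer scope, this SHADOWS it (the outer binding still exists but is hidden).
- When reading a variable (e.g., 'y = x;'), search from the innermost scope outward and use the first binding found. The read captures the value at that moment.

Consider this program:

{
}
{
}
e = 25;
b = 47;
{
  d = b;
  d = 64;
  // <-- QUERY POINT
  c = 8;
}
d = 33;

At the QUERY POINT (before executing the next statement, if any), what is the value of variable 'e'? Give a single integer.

Answer: 25

Derivation:
Step 1: enter scope (depth=1)
Step 2: exit scope (depth=0)
Step 3: enter scope (depth=1)
Step 4: exit scope (depth=0)
Step 5: declare e=25 at depth 0
Step 6: declare b=47 at depth 0
Step 7: enter scope (depth=1)
Step 8: declare d=(read b)=47 at depth 1
Step 9: declare d=64 at depth 1
Visible at query point: b=47 d=64 e=25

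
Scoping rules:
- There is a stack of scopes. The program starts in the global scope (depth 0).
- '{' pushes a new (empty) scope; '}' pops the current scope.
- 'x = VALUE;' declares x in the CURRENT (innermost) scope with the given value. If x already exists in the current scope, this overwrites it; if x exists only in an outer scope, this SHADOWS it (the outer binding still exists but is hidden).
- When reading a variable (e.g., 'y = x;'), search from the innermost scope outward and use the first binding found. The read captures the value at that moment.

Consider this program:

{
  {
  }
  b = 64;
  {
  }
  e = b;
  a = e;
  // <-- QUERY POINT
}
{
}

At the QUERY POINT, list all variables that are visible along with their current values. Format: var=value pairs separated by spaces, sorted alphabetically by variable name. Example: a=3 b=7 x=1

Step 1: enter scope (depth=1)
Step 2: enter scope (depth=2)
Step 3: exit scope (depth=1)
Step 4: declare b=64 at depth 1
Step 5: enter scope (depth=2)
Step 6: exit scope (depth=1)
Step 7: declare e=(read b)=64 at depth 1
Step 8: declare a=(read e)=64 at depth 1
Visible at query point: a=64 b=64 e=64

Answer: a=64 b=64 e=64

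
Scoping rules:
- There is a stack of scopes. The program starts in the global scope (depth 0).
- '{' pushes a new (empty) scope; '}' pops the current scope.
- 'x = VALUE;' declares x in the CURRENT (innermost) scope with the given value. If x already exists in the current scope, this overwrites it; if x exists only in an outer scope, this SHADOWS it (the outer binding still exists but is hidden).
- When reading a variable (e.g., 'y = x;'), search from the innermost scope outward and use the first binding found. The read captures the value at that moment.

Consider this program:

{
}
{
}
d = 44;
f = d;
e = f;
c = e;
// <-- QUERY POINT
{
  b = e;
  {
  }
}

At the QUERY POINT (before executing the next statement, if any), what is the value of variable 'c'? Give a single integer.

Answer: 44

Derivation:
Step 1: enter scope (depth=1)
Step 2: exit scope (depth=0)
Step 3: enter scope (depth=1)
Step 4: exit scope (depth=0)
Step 5: declare d=44 at depth 0
Step 6: declare f=(read d)=44 at depth 0
Step 7: declare e=(read f)=44 at depth 0
Step 8: declare c=(read e)=44 at depth 0
Visible at query point: c=44 d=44 e=44 f=44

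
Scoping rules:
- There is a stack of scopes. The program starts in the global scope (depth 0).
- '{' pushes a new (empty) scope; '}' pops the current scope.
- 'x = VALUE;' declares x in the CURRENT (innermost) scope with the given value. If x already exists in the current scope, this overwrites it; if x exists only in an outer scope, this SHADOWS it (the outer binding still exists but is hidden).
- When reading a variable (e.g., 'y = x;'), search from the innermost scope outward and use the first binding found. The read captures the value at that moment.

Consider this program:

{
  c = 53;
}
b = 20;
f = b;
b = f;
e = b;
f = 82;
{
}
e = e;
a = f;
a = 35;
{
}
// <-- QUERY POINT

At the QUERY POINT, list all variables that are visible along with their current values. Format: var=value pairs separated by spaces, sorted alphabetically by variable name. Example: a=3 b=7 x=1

Answer: a=35 b=20 e=20 f=82

Derivation:
Step 1: enter scope (depth=1)
Step 2: declare c=53 at depth 1
Step 3: exit scope (depth=0)
Step 4: declare b=20 at depth 0
Step 5: declare f=(read b)=20 at depth 0
Step 6: declare b=(read f)=20 at depth 0
Step 7: declare e=(read b)=20 at depth 0
Step 8: declare f=82 at depth 0
Step 9: enter scope (depth=1)
Step 10: exit scope (depth=0)
Step 11: declare e=(read e)=20 at depth 0
Step 12: declare a=(read f)=82 at depth 0
Step 13: declare a=35 at depth 0
Step 14: enter scope (depth=1)
Step 15: exit scope (depth=0)
Visible at query point: a=35 b=20 e=20 f=82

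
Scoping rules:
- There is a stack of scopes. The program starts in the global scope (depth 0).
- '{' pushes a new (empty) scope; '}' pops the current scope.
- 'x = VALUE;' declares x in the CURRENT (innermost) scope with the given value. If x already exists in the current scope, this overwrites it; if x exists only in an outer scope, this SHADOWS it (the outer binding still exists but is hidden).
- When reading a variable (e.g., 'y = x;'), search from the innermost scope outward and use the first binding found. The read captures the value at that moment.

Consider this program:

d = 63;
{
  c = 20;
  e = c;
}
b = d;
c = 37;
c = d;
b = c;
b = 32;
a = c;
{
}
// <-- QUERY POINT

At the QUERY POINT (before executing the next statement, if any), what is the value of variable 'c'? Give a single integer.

Step 1: declare d=63 at depth 0
Step 2: enter scope (depth=1)
Step 3: declare c=20 at depth 1
Step 4: declare e=(read c)=20 at depth 1
Step 5: exit scope (depth=0)
Step 6: declare b=(read d)=63 at depth 0
Step 7: declare c=37 at depth 0
Step 8: declare c=(read d)=63 at depth 0
Step 9: declare b=(read c)=63 at depth 0
Step 10: declare b=32 at depth 0
Step 11: declare a=(read c)=63 at depth 0
Step 12: enter scope (depth=1)
Step 13: exit scope (depth=0)
Visible at query point: a=63 b=32 c=63 d=63

Answer: 63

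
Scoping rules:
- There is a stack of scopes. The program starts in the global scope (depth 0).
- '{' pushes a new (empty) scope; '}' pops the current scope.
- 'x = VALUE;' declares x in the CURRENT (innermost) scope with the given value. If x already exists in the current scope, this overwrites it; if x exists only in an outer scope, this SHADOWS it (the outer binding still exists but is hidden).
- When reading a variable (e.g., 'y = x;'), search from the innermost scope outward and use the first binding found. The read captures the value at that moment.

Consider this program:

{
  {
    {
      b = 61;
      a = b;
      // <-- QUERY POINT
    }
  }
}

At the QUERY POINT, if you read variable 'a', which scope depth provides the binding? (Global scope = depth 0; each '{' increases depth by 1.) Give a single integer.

Step 1: enter scope (depth=1)
Step 2: enter scope (depth=2)
Step 3: enter scope (depth=3)
Step 4: declare b=61 at depth 3
Step 5: declare a=(read b)=61 at depth 3
Visible at query point: a=61 b=61

Answer: 3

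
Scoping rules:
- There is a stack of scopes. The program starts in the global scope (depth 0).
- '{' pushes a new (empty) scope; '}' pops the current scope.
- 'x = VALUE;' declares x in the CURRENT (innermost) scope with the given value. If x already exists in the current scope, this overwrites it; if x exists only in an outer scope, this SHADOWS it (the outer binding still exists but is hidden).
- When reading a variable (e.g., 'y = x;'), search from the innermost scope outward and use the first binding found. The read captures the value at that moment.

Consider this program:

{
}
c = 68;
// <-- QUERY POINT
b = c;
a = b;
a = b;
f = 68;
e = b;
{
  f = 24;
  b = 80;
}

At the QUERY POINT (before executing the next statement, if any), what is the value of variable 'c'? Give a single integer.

Step 1: enter scope (depth=1)
Step 2: exit scope (depth=0)
Step 3: declare c=68 at depth 0
Visible at query point: c=68

Answer: 68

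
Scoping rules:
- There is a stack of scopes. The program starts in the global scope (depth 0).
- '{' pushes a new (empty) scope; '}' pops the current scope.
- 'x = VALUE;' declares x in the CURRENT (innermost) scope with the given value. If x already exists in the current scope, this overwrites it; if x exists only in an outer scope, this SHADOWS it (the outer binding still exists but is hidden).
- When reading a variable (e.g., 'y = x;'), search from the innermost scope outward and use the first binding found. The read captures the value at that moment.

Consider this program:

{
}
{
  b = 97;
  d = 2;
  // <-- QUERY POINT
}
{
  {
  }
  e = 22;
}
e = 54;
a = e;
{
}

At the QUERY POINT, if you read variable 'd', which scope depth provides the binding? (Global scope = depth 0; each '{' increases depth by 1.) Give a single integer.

Step 1: enter scope (depth=1)
Step 2: exit scope (depth=0)
Step 3: enter scope (depth=1)
Step 4: declare b=97 at depth 1
Step 5: declare d=2 at depth 1
Visible at query point: b=97 d=2

Answer: 1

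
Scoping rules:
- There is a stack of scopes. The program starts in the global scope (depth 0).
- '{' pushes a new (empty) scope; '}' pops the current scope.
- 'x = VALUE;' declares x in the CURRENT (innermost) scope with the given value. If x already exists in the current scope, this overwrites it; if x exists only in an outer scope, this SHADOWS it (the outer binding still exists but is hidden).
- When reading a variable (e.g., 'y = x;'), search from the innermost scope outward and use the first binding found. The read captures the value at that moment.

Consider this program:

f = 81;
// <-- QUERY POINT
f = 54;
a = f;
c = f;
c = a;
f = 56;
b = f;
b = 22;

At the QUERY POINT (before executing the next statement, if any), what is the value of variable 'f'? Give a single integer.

Answer: 81

Derivation:
Step 1: declare f=81 at depth 0
Visible at query point: f=81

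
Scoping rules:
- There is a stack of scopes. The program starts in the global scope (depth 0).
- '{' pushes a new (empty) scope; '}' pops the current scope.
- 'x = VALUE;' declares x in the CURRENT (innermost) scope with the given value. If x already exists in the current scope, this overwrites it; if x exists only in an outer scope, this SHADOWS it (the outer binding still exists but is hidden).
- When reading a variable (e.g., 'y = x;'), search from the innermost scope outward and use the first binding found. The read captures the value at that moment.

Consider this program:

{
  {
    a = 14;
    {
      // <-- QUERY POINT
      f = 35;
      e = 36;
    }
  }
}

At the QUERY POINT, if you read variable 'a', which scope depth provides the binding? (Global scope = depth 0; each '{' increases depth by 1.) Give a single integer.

Answer: 2

Derivation:
Step 1: enter scope (depth=1)
Step 2: enter scope (depth=2)
Step 3: declare a=14 at depth 2
Step 4: enter scope (depth=3)
Visible at query point: a=14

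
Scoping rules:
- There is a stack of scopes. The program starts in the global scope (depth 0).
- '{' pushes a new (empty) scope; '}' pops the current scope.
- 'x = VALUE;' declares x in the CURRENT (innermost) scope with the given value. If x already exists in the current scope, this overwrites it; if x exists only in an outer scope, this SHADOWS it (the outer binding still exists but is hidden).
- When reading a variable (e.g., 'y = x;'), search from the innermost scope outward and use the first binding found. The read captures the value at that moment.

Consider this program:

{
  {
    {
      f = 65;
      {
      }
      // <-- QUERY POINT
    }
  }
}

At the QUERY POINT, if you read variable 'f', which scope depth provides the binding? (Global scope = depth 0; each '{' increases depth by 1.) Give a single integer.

Answer: 3

Derivation:
Step 1: enter scope (depth=1)
Step 2: enter scope (depth=2)
Step 3: enter scope (depth=3)
Step 4: declare f=65 at depth 3
Step 5: enter scope (depth=4)
Step 6: exit scope (depth=3)
Visible at query point: f=65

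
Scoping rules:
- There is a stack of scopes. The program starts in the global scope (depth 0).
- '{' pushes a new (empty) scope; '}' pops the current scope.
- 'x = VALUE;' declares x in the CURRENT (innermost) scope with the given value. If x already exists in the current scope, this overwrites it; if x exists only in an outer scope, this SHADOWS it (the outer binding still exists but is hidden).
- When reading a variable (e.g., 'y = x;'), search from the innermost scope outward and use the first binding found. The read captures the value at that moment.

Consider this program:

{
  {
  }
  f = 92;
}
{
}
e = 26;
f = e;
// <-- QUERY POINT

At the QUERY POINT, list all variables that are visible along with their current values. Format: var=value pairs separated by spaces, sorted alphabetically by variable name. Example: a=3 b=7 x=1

Step 1: enter scope (depth=1)
Step 2: enter scope (depth=2)
Step 3: exit scope (depth=1)
Step 4: declare f=92 at depth 1
Step 5: exit scope (depth=0)
Step 6: enter scope (depth=1)
Step 7: exit scope (depth=0)
Step 8: declare e=26 at depth 0
Step 9: declare f=(read e)=26 at depth 0
Visible at query point: e=26 f=26

Answer: e=26 f=26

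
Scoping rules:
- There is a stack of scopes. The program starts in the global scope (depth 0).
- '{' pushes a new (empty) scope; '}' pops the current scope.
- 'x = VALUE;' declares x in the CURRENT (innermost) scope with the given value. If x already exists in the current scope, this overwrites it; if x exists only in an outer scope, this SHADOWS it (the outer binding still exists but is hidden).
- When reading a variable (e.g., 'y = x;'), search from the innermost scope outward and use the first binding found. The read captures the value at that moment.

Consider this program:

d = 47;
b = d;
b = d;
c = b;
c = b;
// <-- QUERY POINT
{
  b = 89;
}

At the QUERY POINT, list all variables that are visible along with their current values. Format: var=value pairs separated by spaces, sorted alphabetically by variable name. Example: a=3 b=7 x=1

Answer: b=47 c=47 d=47

Derivation:
Step 1: declare d=47 at depth 0
Step 2: declare b=(read d)=47 at depth 0
Step 3: declare b=(read d)=47 at depth 0
Step 4: declare c=(read b)=47 at depth 0
Step 5: declare c=(read b)=47 at depth 0
Visible at query point: b=47 c=47 d=47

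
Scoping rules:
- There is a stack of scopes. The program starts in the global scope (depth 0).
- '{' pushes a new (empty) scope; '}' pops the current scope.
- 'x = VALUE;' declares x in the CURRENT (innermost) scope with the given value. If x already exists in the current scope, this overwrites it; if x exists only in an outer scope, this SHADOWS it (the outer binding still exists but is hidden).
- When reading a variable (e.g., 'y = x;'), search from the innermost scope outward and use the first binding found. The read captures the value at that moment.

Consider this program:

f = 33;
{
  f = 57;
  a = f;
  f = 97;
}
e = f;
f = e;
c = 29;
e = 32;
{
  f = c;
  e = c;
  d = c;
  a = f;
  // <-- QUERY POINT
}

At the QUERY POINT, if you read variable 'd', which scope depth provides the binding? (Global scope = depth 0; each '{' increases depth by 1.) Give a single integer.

Answer: 1

Derivation:
Step 1: declare f=33 at depth 0
Step 2: enter scope (depth=1)
Step 3: declare f=57 at depth 1
Step 4: declare a=(read f)=57 at depth 1
Step 5: declare f=97 at depth 1
Step 6: exit scope (depth=0)
Step 7: declare e=(read f)=33 at depth 0
Step 8: declare f=(read e)=33 at depth 0
Step 9: declare c=29 at depth 0
Step 10: declare e=32 at depth 0
Step 11: enter scope (depth=1)
Step 12: declare f=(read c)=29 at depth 1
Step 13: declare e=(read c)=29 at depth 1
Step 14: declare d=(read c)=29 at depth 1
Step 15: declare a=(read f)=29 at depth 1
Visible at query point: a=29 c=29 d=29 e=29 f=29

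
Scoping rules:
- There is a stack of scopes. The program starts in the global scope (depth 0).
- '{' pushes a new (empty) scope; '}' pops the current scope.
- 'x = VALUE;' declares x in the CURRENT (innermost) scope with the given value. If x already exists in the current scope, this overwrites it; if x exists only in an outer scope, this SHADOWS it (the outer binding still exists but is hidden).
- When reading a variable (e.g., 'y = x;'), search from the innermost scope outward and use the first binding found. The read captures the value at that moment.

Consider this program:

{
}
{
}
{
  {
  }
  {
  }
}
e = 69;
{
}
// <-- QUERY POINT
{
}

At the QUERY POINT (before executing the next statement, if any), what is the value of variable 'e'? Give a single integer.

Answer: 69

Derivation:
Step 1: enter scope (depth=1)
Step 2: exit scope (depth=0)
Step 3: enter scope (depth=1)
Step 4: exit scope (depth=0)
Step 5: enter scope (depth=1)
Step 6: enter scope (depth=2)
Step 7: exit scope (depth=1)
Step 8: enter scope (depth=2)
Step 9: exit scope (depth=1)
Step 10: exit scope (depth=0)
Step 11: declare e=69 at depth 0
Step 12: enter scope (depth=1)
Step 13: exit scope (depth=0)
Visible at query point: e=69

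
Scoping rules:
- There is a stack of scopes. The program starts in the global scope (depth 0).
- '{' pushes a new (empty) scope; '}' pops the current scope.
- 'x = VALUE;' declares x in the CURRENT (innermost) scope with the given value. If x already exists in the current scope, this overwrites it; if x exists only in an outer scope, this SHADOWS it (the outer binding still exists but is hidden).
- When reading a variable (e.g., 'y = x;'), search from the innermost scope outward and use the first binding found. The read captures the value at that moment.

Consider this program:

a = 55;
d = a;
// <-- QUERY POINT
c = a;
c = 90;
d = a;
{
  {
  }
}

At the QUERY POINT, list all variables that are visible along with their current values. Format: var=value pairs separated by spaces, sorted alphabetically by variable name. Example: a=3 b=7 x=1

Step 1: declare a=55 at depth 0
Step 2: declare d=(read a)=55 at depth 0
Visible at query point: a=55 d=55

Answer: a=55 d=55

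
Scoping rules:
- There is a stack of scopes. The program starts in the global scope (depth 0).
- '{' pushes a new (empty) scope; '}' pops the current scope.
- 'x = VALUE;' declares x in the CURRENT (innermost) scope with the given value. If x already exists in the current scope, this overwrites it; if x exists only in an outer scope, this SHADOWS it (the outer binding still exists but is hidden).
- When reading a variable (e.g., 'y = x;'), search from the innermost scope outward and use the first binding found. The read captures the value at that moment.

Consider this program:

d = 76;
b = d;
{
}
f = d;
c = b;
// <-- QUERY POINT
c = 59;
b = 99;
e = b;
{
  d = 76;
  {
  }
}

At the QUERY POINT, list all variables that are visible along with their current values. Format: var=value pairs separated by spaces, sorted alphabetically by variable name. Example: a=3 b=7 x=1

Step 1: declare d=76 at depth 0
Step 2: declare b=(read d)=76 at depth 0
Step 3: enter scope (depth=1)
Step 4: exit scope (depth=0)
Step 5: declare f=(read d)=76 at depth 0
Step 6: declare c=(read b)=76 at depth 0
Visible at query point: b=76 c=76 d=76 f=76

Answer: b=76 c=76 d=76 f=76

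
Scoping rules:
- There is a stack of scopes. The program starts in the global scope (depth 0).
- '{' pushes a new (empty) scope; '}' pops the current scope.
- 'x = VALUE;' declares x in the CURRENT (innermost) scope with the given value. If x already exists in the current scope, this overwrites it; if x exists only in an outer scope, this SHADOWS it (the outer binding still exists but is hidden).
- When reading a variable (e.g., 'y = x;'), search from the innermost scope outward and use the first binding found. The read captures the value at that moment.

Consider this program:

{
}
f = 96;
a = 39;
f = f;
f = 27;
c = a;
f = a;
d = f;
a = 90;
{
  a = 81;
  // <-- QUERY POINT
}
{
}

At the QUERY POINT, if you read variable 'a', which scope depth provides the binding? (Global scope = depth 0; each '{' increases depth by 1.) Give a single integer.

Step 1: enter scope (depth=1)
Step 2: exit scope (depth=0)
Step 3: declare f=96 at depth 0
Step 4: declare a=39 at depth 0
Step 5: declare f=(read f)=96 at depth 0
Step 6: declare f=27 at depth 0
Step 7: declare c=(read a)=39 at depth 0
Step 8: declare f=(read a)=39 at depth 0
Step 9: declare d=(read f)=39 at depth 0
Step 10: declare a=90 at depth 0
Step 11: enter scope (depth=1)
Step 12: declare a=81 at depth 1
Visible at query point: a=81 c=39 d=39 f=39

Answer: 1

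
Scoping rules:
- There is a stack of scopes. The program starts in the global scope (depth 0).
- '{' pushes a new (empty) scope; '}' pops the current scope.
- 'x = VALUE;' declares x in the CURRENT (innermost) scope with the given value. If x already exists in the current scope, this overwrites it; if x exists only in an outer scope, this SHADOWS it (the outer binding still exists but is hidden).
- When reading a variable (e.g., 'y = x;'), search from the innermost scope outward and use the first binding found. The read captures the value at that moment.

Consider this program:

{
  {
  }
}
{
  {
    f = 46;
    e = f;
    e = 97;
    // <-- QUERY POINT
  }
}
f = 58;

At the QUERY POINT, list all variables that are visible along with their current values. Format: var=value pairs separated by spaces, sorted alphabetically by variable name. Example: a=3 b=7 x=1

Step 1: enter scope (depth=1)
Step 2: enter scope (depth=2)
Step 3: exit scope (depth=1)
Step 4: exit scope (depth=0)
Step 5: enter scope (depth=1)
Step 6: enter scope (depth=2)
Step 7: declare f=46 at depth 2
Step 8: declare e=(read f)=46 at depth 2
Step 9: declare e=97 at depth 2
Visible at query point: e=97 f=46

Answer: e=97 f=46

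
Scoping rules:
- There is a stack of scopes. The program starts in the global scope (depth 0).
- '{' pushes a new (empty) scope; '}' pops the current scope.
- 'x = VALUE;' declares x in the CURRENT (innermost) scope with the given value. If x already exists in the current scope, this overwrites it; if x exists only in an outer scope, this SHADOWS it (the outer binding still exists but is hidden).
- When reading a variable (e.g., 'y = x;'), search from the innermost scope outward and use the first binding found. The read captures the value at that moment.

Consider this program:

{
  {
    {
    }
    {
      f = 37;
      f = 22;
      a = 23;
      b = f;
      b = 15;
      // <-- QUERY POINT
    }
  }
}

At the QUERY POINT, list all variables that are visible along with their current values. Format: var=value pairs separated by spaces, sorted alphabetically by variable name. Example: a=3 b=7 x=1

Answer: a=23 b=15 f=22

Derivation:
Step 1: enter scope (depth=1)
Step 2: enter scope (depth=2)
Step 3: enter scope (depth=3)
Step 4: exit scope (depth=2)
Step 5: enter scope (depth=3)
Step 6: declare f=37 at depth 3
Step 7: declare f=22 at depth 3
Step 8: declare a=23 at depth 3
Step 9: declare b=(read f)=22 at depth 3
Step 10: declare b=15 at depth 3
Visible at query point: a=23 b=15 f=22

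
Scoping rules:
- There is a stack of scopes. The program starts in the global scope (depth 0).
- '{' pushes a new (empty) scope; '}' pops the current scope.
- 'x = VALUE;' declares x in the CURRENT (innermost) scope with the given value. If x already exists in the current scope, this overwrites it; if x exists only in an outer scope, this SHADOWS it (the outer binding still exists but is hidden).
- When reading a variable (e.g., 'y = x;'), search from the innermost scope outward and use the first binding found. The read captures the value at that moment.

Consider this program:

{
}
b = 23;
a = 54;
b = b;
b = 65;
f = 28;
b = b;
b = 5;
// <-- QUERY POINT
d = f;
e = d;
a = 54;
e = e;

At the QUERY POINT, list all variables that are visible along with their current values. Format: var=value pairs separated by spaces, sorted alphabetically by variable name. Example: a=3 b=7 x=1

Step 1: enter scope (depth=1)
Step 2: exit scope (depth=0)
Step 3: declare b=23 at depth 0
Step 4: declare a=54 at depth 0
Step 5: declare b=(read b)=23 at depth 0
Step 6: declare b=65 at depth 0
Step 7: declare f=28 at depth 0
Step 8: declare b=(read b)=65 at depth 0
Step 9: declare b=5 at depth 0
Visible at query point: a=54 b=5 f=28

Answer: a=54 b=5 f=28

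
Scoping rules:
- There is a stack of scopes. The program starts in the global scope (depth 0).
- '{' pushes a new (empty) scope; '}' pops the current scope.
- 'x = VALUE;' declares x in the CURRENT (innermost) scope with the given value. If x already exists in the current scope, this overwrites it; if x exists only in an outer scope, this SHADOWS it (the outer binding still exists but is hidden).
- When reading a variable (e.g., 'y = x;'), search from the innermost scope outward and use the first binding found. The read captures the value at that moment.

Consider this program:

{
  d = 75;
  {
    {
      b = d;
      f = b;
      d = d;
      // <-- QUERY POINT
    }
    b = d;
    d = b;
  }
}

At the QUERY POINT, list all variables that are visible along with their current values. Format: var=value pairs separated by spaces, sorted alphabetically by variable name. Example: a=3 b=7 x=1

Answer: b=75 d=75 f=75

Derivation:
Step 1: enter scope (depth=1)
Step 2: declare d=75 at depth 1
Step 3: enter scope (depth=2)
Step 4: enter scope (depth=3)
Step 5: declare b=(read d)=75 at depth 3
Step 6: declare f=(read b)=75 at depth 3
Step 7: declare d=(read d)=75 at depth 3
Visible at query point: b=75 d=75 f=75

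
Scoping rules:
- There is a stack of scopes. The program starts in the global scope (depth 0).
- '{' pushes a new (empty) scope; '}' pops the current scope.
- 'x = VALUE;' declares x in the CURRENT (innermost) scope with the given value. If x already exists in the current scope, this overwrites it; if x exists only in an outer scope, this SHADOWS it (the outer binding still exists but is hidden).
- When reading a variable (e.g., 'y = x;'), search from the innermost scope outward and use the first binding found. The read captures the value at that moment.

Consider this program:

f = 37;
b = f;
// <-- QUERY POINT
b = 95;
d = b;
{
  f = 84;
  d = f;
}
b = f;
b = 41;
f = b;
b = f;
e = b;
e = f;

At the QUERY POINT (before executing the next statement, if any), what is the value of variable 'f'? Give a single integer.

Step 1: declare f=37 at depth 0
Step 2: declare b=(read f)=37 at depth 0
Visible at query point: b=37 f=37

Answer: 37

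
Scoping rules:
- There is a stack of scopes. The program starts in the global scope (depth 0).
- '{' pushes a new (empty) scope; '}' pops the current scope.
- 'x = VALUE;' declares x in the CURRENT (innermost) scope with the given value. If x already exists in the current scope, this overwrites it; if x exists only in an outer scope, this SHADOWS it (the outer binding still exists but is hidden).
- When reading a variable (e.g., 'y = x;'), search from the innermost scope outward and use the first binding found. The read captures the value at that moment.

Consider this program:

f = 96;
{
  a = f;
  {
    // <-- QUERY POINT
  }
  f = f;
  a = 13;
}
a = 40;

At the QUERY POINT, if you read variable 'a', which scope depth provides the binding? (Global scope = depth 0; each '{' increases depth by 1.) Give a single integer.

Answer: 1

Derivation:
Step 1: declare f=96 at depth 0
Step 2: enter scope (depth=1)
Step 3: declare a=(read f)=96 at depth 1
Step 4: enter scope (depth=2)
Visible at query point: a=96 f=96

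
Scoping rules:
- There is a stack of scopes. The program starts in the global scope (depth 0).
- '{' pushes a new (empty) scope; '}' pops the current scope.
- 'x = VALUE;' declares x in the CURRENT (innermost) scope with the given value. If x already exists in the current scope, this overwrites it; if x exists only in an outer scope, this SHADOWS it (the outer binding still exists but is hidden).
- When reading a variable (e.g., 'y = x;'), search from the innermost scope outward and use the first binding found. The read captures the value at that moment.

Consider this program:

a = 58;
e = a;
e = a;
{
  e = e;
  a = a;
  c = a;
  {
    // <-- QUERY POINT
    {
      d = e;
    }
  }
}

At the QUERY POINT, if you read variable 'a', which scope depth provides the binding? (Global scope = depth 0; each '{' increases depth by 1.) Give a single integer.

Step 1: declare a=58 at depth 0
Step 2: declare e=(read a)=58 at depth 0
Step 3: declare e=(read a)=58 at depth 0
Step 4: enter scope (depth=1)
Step 5: declare e=(read e)=58 at depth 1
Step 6: declare a=(read a)=58 at depth 1
Step 7: declare c=(read a)=58 at depth 1
Step 8: enter scope (depth=2)
Visible at query point: a=58 c=58 e=58

Answer: 1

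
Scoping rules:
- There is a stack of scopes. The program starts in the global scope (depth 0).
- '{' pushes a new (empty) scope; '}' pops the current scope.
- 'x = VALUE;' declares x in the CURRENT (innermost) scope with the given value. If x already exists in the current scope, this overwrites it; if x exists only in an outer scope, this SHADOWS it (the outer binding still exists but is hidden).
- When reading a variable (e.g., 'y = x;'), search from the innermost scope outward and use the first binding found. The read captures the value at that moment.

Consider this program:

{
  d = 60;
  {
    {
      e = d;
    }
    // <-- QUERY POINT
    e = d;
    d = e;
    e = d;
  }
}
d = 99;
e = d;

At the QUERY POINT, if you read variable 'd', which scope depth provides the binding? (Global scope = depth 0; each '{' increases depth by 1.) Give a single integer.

Step 1: enter scope (depth=1)
Step 2: declare d=60 at depth 1
Step 3: enter scope (depth=2)
Step 4: enter scope (depth=3)
Step 5: declare e=(read d)=60 at depth 3
Step 6: exit scope (depth=2)
Visible at query point: d=60

Answer: 1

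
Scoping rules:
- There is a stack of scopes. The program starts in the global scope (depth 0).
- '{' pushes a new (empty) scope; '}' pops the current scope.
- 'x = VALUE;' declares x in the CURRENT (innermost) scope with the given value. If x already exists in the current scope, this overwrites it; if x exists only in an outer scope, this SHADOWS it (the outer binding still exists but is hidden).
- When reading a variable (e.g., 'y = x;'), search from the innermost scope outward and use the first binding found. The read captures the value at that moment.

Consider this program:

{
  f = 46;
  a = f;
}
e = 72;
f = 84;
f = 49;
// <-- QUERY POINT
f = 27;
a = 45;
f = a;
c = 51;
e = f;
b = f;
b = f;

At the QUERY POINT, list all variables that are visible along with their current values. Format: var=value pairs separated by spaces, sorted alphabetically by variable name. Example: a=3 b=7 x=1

Answer: e=72 f=49

Derivation:
Step 1: enter scope (depth=1)
Step 2: declare f=46 at depth 1
Step 3: declare a=(read f)=46 at depth 1
Step 4: exit scope (depth=0)
Step 5: declare e=72 at depth 0
Step 6: declare f=84 at depth 0
Step 7: declare f=49 at depth 0
Visible at query point: e=72 f=49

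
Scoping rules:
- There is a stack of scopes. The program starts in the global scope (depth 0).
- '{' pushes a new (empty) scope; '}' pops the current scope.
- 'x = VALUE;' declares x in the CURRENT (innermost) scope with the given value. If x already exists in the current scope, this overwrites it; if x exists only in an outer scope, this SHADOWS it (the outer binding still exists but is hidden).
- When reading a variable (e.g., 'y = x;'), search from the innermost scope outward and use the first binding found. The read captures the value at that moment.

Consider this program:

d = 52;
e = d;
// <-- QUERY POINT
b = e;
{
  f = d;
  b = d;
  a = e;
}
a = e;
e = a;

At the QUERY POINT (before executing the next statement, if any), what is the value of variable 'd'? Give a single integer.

Step 1: declare d=52 at depth 0
Step 2: declare e=(read d)=52 at depth 0
Visible at query point: d=52 e=52

Answer: 52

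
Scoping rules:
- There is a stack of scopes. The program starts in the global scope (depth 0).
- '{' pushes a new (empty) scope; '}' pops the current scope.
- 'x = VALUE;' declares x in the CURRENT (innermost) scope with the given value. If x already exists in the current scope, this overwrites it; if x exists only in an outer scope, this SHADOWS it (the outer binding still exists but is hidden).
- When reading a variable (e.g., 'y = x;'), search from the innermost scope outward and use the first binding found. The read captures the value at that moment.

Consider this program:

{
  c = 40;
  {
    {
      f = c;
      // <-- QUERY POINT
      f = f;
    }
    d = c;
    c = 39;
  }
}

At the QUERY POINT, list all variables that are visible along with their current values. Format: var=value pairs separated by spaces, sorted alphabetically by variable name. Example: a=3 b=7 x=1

Step 1: enter scope (depth=1)
Step 2: declare c=40 at depth 1
Step 3: enter scope (depth=2)
Step 4: enter scope (depth=3)
Step 5: declare f=(read c)=40 at depth 3
Visible at query point: c=40 f=40

Answer: c=40 f=40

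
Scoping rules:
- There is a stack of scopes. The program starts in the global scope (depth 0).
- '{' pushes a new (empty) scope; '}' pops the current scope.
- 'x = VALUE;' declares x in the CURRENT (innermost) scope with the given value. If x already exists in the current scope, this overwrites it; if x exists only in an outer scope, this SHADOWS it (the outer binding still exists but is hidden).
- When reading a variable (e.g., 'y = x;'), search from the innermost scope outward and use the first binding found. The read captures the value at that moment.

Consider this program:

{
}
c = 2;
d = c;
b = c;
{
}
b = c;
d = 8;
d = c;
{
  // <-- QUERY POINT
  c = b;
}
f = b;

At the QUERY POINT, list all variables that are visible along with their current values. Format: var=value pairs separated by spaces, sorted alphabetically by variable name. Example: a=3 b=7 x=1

Step 1: enter scope (depth=1)
Step 2: exit scope (depth=0)
Step 3: declare c=2 at depth 0
Step 4: declare d=(read c)=2 at depth 0
Step 5: declare b=(read c)=2 at depth 0
Step 6: enter scope (depth=1)
Step 7: exit scope (depth=0)
Step 8: declare b=(read c)=2 at depth 0
Step 9: declare d=8 at depth 0
Step 10: declare d=(read c)=2 at depth 0
Step 11: enter scope (depth=1)
Visible at query point: b=2 c=2 d=2

Answer: b=2 c=2 d=2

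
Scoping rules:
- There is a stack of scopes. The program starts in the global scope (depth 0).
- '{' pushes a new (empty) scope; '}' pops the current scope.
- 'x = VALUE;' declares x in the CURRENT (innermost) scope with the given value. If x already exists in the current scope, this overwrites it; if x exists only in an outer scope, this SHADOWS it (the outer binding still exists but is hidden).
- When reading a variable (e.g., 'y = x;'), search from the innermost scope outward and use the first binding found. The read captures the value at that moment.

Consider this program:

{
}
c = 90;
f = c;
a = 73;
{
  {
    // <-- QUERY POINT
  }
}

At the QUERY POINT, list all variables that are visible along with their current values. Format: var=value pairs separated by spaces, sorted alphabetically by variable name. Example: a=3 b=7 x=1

Answer: a=73 c=90 f=90

Derivation:
Step 1: enter scope (depth=1)
Step 2: exit scope (depth=0)
Step 3: declare c=90 at depth 0
Step 4: declare f=(read c)=90 at depth 0
Step 5: declare a=73 at depth 0
Step 6: enter scope (depth=1)
Step 7: enter scope (depth=2)
Visible at query point: a=73 c=90 f=90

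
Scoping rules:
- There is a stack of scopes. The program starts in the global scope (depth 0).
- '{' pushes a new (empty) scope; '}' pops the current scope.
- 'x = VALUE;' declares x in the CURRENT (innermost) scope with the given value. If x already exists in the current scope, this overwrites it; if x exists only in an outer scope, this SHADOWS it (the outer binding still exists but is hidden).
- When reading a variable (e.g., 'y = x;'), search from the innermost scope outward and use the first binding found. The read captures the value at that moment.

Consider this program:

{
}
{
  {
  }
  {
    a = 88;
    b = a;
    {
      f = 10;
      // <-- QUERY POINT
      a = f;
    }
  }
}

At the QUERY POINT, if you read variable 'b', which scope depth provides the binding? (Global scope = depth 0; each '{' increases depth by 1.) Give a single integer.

Step 1: enter scope (depth=1)
Step 2: exit scope (depth=0)
Step 3: enter scope (depth=1)
Step 4: enter scope (depth=2)
Step 5: exit scope (depth=1)
Step 6: enter scope (depth=2)
Step 7: declare a=88 at depth 2
Step 8: declare b=(read a)=88 at depth 2
Step 9: enter scope (depth=3)
Step 10: declare f=10 at depth 3
Visible at query point: a=88 b=88 f=10

Answer: 2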